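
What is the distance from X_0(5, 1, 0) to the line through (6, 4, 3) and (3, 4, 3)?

A direction vector is d = (-3, 0, 0).
AP = (-1, -3, -3); AP·d = 3, |AP|² = 19, |d|² = 9.
distance² = |AP|² − (AP·d)²/|d|² = 19 − 9/9 = 18, so the distance is 3√2.

3√2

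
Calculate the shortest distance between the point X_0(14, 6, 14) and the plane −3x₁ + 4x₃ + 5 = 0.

19/5

Normal vector n = (−3, 0, 4), and n·(14, 6, 14) − (−5) = 19.
|n| = √(9 + 0 + 16) = 5, so the distance is |19|/5 = 19/5.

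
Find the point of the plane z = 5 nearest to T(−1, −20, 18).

(-1, -20, 5)

n = (0, 0, 1), |n|² = 1, and n·T − 5 = 13.
t = 13/1 = 13, so the foot is T − t·n = (−1, −20, 18) − 13·(0, 0, 1) = (−1, −20, 5).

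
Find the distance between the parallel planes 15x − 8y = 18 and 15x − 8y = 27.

With common normal n = (15, −8, 0) (|n| = 17), the distance is |18 − 27|/|n| = 9/17.

9/17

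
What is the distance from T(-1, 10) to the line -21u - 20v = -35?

144/29

d = |(-21)·(-1) + (-20)·10 − (-35)| / √(441 + 400) = |-144|/29 = 144/29.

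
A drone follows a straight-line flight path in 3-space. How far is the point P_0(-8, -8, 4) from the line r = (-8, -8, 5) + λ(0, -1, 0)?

1

Direction vector d = (0, -1, 0).
AP = (0, 0, -1); AP·d = 0, |AP|² = 1, |d|² = 1.
distance² = |AP|² − (AP·d)²/|d|² = 1 − 0/1 = 1, so the distance is 1.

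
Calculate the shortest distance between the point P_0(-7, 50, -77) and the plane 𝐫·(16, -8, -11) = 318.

17/21

Normal vector n = (16, -8, -11), and n·(-7, 50, -77) - 318 = 17.
|n| = √(256 + 64 + 121) = 21, so the distance is |17|/21 = 17/21.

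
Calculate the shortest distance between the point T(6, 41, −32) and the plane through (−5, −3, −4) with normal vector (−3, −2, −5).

√38/2

The plane has equation n·(r − (−5, −3, −4)) = 0, i.e. n·r = 41.
Then n·(6, 41, −32) − 41 = 19.
|n| = √(9 + 4 + 25) = √38, so the distance is |19|/√38 = √38/2.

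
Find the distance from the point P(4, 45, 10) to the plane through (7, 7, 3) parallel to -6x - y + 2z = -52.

6√41/41

Parallel planes share the normal n = (-6, -1, 2); since (7, 7, 3) lies on the plane, its equation is -6x - y + 2z = -43.
d = |(-6)·4 + (-1)·45 + 2·10 − (-43)| / √(36 + 1 + 4) = |-6| / √41 = 6/√41.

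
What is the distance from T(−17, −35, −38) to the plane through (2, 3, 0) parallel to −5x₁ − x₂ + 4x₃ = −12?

Parallel planes share the normal n = (−5, −1, 4); since (2, 3, 0) lies on the plane, its equation is −5x₁ − x₂ + 4x₃ = -13.
d = |(-5)·(-17) + (-1)·(-35) + 4·(-38) − (-13)| / √(25 + 1 + 16) = |-19| / √42 = 19/√42.

19√42/42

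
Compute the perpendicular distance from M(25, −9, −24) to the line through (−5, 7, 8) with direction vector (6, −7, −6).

2√61

Direction vector d = (6, −7, −6).
AP = (30, −16, −32), and AP × d = (−128, −12, −114).
|AP × d|² = 29524 and |d|² = 121, so the distance is √(29524/121) = √244 = 2√61.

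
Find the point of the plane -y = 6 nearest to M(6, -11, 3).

(6, -6, 3)

n = (0, -1, 0), |n|² = 1, and n·M − 6 = 5.
t = 5/1 = 5, so the foot is M − t·n = (6, -11, 3) − 5·(0, -1, 0) = (6, -6, 3).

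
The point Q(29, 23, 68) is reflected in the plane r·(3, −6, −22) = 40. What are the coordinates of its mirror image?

n = (3, −6, −22), |n|² = 529, n·Q − 40 = -1587, so t = -1587/529 = -3.
Foot F = Q − (-3)·n = (38, 5, 2); the reflection is 2F − Q = (47, −13, −64).

(47, -13, -64)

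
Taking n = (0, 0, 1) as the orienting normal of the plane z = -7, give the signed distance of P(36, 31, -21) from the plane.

-14

n·P − (-7) = -14.
|n| = 1, so the signed distance is -14/1 = -14.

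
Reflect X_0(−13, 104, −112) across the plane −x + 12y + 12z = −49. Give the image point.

(-225/17, 1816/17, -1856/17)

n = (−1, 12, 12), |n|² = 289, n·X_0 − (-49) = -34, so t = -34/289 = -2/17.
Foot F = X_0 − (-2/17)·n = (−223/17, 1792/17, −1880/17); the reflection is 2F − X_0 = (−225/17, 1816/17, −1856/17).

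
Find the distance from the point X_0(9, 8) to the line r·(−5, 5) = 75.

8√2

The normal to the line is n = (−5, 5) with |n| = 5√2.
|n·X_0 − 75| = |-5 − 75| = 80, so the distance is 80/(5√2) = 8√2.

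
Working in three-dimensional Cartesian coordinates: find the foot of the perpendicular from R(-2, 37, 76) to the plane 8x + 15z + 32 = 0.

(-34, 37, 16)

n = (8, 0, 15), |n|² = 289, and n·R − (-32) = 1156.
t = 1156/289 = 4, so the foot is R − t·n = (-2, 37, 76) − 4·(8, 0, 15) = (-34, 37, 16).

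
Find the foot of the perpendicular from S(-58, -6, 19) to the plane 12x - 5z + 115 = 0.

(-10, -6, -1)

The perpendicular from S has direction n = (12, 0, -5): r = (-58, -6, 19) + λ(12, 0, -5).
Substitute into the plane: n·(S + λn) = -115 gives -791 + 169λ = -115, so λ = 4.
Foot = (-58, -6, 19) + 4·(12, 0, -5) = (-10, -6, -1).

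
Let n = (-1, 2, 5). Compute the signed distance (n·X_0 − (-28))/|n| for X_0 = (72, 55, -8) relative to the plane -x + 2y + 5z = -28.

n·X_0 − (-28) = 26.
|n| = √30, so the signed distance is 26/√30.

26/√30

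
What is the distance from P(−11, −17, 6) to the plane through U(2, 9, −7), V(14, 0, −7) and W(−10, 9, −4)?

UV = (12, −9, 0) and UW = (−12, 0, 3), so a normal is n = UV × UW = (−27, −36, −108).
Then n·(−11, −17, 6) − 378 = −117.
|n| = √(729 + 1296 + 11664) = 117, so the distance is |-117|/117 = 1.

1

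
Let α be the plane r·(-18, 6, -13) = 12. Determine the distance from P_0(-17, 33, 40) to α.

Normal vector n = (-18, 6, -13), and n·(-17, 33, 40) - 12 = -28.
|n| = √(324 + 36 + 169) = 23, so the distance is |-28|/23 = 28/23.

28/23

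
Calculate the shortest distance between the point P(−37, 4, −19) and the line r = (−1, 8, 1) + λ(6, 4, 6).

4√19

Direction vector d = (6, 4, 6).
AP = (−36, −4, −20), and AP × d = (56, 96, −120).
|AP × d|² = 26752 and |d|² = 88, so the distance is √(26752/88) = √304 = 4√19.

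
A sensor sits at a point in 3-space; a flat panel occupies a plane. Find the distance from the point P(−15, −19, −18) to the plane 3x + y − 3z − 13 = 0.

d = |3·(-15) + 1·(-19) + (-3)·(-18) − 13| / √(9 + 1 + 9) = |-23| / √19 = 23√19/19.

23/√19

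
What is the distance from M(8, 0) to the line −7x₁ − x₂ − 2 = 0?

d = |(-7)·8 + (-1)·0 − 2| / √(49 + 1) = |-58|/(5√2) = 29√2/5.

29√2/5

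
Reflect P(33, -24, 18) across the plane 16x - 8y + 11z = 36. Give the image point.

(-31, 8, -26)

n = (16, -8, 11), |n|² = 441, n·P − 36 = 882, so t = 882/441 = 2.
Foot F = P − 2·n = (1, -8, -4); the reflection is 2F − P = (-31, 8, -26).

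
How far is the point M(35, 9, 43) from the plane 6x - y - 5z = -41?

Normal vector n = (6, -1, -5), and n·(35, 9, 43) - (-41) = 27.
|n| = √(36 + 1 + 25) = √62, so the distance is |27|/√62 = 27√62/62.

27√62/62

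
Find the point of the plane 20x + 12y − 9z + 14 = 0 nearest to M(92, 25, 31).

(32, -11, 58)

n = (20, 12, −9), |n|² = 625, and n·M − (-14) = 1875.
t = 1875/625 = 3, so the foot is M − t·n = (92, 25, 31) − 3·(20, 12, −9) = (32, −11, 58).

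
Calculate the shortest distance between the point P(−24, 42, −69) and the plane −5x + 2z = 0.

n = (−5, 0, 2); n·P − 0 = -18; |n| = √29; distance = 18/√29 = 18√29/29.

18√29/29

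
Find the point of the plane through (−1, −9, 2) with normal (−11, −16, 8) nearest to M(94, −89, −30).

The perpendicular from M has direction n = (−11, −16, 8): r = (94, −89, −30) + μ(−11, −16, 8).
Substitute into the plane: n·(M + μn) = 171 gives 150 + 441μ = 171, so μ = 1/21.
Foot = (94, −89, −30) + (1/21)·(−11, −16, 8) = (1963/21, −1885/21, −622/21).

(1963/21, -1885/21, -622/21)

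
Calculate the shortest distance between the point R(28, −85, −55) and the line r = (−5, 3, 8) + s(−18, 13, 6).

Direction vector d = (−18, 13, 6).
AP = (33, −88, −63); AP·d = -2116, |AP|² = 12802, |d|² = 529.
distance² = |AP|² − (AP·d)²/|d|² = 12802 − 4477456/529 = 4338, so the distance is 3√482.

3√482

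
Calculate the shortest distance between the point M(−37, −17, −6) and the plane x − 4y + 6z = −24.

19/√53

n = (1, −4, 6); n·P − (-24) = 19; |n| = √53; distance = 19/√53.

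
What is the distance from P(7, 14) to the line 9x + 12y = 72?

53/5

The normal to the line is n = (9, 12) with |n| = 15.
|n·P − 72| = |231 − 72| = 159, so the distance is 159/15 = 53/5.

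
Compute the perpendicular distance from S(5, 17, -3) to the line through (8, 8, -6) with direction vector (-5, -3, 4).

Direction vector d = (-5, -3, 4).
AP = (-3, 9, 3), and AP × d = (45, -3, 54).
|AP × d|² = 4950 and |d|² = 50, so the distance is √(4950/50) = √99 = 3√11.

3√11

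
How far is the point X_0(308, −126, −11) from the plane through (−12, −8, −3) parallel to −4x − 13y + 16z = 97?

Parallel planes share the normal n = (−4, −13, 16); since (−12, −8, −3) lies on the plane, its equation is −4x − 13y + 16z = 104.
Then n·(308, −126, −11) − 104 = 126.
|n| = √(16 + 169 + 256) = 21, so the distance is |126|/21 = 6.

6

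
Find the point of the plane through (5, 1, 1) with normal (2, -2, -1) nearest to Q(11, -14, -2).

(1, -4, 3)

n = (2, -2, -1), |n|² = 9, and n·Q − 7 = 45.
t = 45/9 = 5, so the foot is Q − t·n = (11, -14, -2) − 5·(2, -2, -1) = (1, -4, 3).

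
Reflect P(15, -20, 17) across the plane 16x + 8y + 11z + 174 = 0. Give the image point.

(-17, -36, -5)

With n = (16, 8, 11), the signed offset is (n·P − (-174))/|n|² = 441/441 = 1.
P' = P − 2t·n = (15, -20, 17) − 2·(16, 8, 11) = (-17, -36, -5).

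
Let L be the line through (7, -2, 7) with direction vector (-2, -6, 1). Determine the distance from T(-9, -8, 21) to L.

18

Direction vector d = (-2, -6, 1).
AP = (-16, -6, 14), and AP × d = (78, -12, 84).
|AP × d|² = 13284 and |d|² = 41, so the distance is √(13284/41) = √324 = 18.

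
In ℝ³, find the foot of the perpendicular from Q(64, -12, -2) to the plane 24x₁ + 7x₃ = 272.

(16, -12, -16)

n = (24, 0, 7), |n|² = 625, and n·Q − 272 = 1250.
t = 1250/625 = 2, so the foot is Q − t·n = (64, -12, -2) − 2·(24, 0, 7) = (16, -12, -16).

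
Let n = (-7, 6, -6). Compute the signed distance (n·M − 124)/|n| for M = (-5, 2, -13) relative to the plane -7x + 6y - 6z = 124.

1/11

n·M − 124 = 1.
|n| = 11, so the signed distance is 1/11.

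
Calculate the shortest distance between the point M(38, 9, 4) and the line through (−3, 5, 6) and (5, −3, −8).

A direction vector is d = (8, −8, −14).
AP = (41, 4, −2), and AP × d = (−72, 558, −360).
|AP × d|² = 446148 and |d|² = 324, so the distance is √(446148/324) = √1377 = 9√17.

9√17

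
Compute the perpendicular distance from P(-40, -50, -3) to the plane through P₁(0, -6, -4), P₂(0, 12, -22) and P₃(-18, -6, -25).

2

P₁P₂ = (0, 18, -18) and P₁P₃ = (-18, 0, -21), so a normal is n = P₁P₂ × P₁P₃ = (-378, 324, 324).
d = |(-378)·(-40) + 324·(-50) + 324·(-3) − (-3240)| / √(142884 + 104976 + 104976) = |1188| / 594 = 2.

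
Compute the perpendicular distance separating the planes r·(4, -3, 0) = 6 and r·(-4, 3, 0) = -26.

4

Divide the second equation by -1 to match normals: 4x - 3y = 26.
With common normal n = (4, -3, 0) (|n| = 5), the distance is |6 − 26|/|n| = 20/5 = 4.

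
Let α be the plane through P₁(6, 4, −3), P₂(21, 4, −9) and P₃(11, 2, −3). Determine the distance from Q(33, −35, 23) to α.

P₁P₂ = (15, 0, −6) and P₁P₃ = (5, −2, 0), so a normal is n = P₁P₂ × P₁P₃ = (−12, −30, −30).
d = |(-12)·33 + (-30)·(-35) + (-30)·23 − (-102)| / √(144 + 900 + 900) = |66| / (18√6) = 11/(3√6).

11/(3√6)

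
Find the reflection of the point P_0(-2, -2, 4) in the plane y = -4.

n = (0, 1, 0), |n|² = 1, n·P_0 − (-4) = 2, so t = 2/1 = 2.
Foot F = P_0 − 2·n = (-2, -4, 4); the reflection is 2F − P_0 = (-2, -6, 4).

(-2, -6, 4)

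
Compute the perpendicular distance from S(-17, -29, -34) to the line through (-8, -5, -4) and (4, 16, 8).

3√29

A direction vector is d = (12, 21, 12).
AP = (-9, -24, -30), and AP × d = (342, -252, 99).
|AP × d|² = 190269 and |d|² = 729, so the distance is √(190269/729) = √261 = 3√29.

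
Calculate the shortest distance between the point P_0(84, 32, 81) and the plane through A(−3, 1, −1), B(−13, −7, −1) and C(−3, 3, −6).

29/(3√5)

AB = (−10, −8, 0) and AC = (0, 2, −5), so a normal is n = AB × AC = (40, −50, −20).
d = |40·84 + (-50)·32 + (-20)·81 − (-150)| / √(1600 + 2500 + 400) = |290| / (30√5) = 29√5/15.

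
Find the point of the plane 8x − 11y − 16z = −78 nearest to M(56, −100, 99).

(1160/21, -2078/21, 2111/21)

The perpendicular from M has direction n = (8, −11, −16): r = (56, −100, 99) + μ(8, −11, −16).
Substitute into the plane: n·(M + μn) = -78 gives -36 + 441μ = -78, so μ = -2/21.
Foot = (56, −100, 99) + (-2/21)·(8, −11, −16) = (1160/21, −2078/21, 2111/21).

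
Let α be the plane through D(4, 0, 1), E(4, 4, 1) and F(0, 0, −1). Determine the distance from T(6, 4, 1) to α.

2/√5

DE = (0, 4, 0) and DF = (−4, 0, −2), so a normal is n = DE × DF = (−8, 0, 16).
n = (−8, 0, 16); n·P − (-16) = -16; |n| = 8√5; distance = 16/(8√5) = 2√5/5.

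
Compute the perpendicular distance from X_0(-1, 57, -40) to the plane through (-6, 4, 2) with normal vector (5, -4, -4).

19/√57

The plane has equation n·(r − (-6, 4, 2)) = 0, i.e. n·r = -54.
n = (5, -4, -4); n·P − (-54) = -19; |n| = √57; distance = 19/√57 = √57/3.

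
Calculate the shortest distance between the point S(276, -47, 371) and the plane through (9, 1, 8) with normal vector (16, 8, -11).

The plane has equation n·(r − (9, 1, 8)) = 0, i.e. n·r = 64.
Then n·(276, -47, 371) - 64 = -105.
|n| = √(256 + 64 + 121) = 21, so the distance is |-105|/21 = 5.

5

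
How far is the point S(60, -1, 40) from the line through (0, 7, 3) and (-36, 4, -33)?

A direction vector is d = (-36, -3, -36).
AP = (60, -8, 37), and AP × d = (399, 828, -468).
|AP × d|² = 1063809 and |d|² = 2601, so the distance is √(1063809/2601) = √409.

√409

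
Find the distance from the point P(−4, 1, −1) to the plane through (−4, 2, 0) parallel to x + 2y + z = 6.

√6/2

Parallel planes share the normal n = (1, 2, 1); since (−4, 2, 0) lies on the plane, its equation is x + 2y + z = 0.
Then n·(−4, 1, −1) − 0 = −3.
|n| = √(1 + 4 + 1) = √6, so the distance is |-3|/√6 = 3/√6.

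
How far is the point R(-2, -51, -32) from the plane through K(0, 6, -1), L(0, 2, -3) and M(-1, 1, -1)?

KL = (0, -4, -2) and KM = (-1, -5, 0), so a normal is n = KL × KM = (-10, 2, -4).
n = (-10, 2, -4); n·P − 16 = 30; |n| = 2√30; distance = 30/(2√30) = 15/√30.

15/√30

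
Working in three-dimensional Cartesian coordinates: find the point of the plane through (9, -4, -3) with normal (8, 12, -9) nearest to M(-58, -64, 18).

The perpendicular from M has direction n = (8, 12, -9): r = (-58, -64, 18) + t(8, 12, -9).
Substitute into the plane: n·(M + tn) = 51 gives -1394 + 289t = 51, so t = 5.
Foot = (-58, -64, 18) + 5·(8, 12, -9) = (-18, -4, -27).

(-18, -4, -27)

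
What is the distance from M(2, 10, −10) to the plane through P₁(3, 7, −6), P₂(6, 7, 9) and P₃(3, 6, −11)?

P₁P₂ = (3, 0, 15) and P₁P₃ = (0, −1, −5), so a normal is n = P₁P₂ × P₁P₃ = (15, 15, −3).
d = |15·2 + 15·10 + (-3)·(-10) − 168| / √(225 + 225 + 9) = |42| / (3√51) = 14/√51.

14√51/51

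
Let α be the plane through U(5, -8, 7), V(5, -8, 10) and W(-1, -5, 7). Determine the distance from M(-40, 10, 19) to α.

UV = (0, 0, 3) and UW = (-6, 3, 0), so a normal is n = UV × UW = (-9, -18, 0).
d = |(-9)·(-40) + (-18)·10 − 99| / √(81 + 324 + 0) = |81| / (9√5) = 9√5/5.

9√5/5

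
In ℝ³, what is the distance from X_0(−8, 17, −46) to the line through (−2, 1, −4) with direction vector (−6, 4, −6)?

18√2

Direction vector d = (−6, 4, −6).
AP = (−6, 16, −42); AP·d = 352, |AP|² = 2056, |d|² = 88.
distance² = |AP|² − (AP·d)²/|d|² = 2056 − 123904/88 = 648, so the distance is 18√2.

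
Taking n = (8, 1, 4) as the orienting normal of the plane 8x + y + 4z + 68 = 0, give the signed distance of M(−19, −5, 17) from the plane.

n·M − (-68) = -21.
|n| = 9, so the signed distance is -21/9 = -7/3.

-7/3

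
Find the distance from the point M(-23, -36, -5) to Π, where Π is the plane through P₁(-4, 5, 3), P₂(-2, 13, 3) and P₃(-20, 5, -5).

29/9

P₁P₂ = (2, 8, 0) and P₁P₃ = (-16, 0, -8), so a normal is n = P₁P₂ × P₁P₃ = (-64, 16, 128).
n = (-64, 16, 128); n·P − 720 = -464; |n| = 144; distance = 464/144 = 29/9.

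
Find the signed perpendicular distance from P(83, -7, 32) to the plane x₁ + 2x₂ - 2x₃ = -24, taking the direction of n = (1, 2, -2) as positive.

29/3

n·P − (-24) = 29.
|n| = 3, so the signed distance is 29/3.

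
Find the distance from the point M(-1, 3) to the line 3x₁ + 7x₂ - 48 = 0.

The normal to the line is n = (3, 7) with |n| = √58.
|n·M − 48| = |18 − 48| = 30, so the distance is 30/√58.

30/√58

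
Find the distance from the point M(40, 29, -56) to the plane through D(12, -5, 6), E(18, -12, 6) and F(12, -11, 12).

DE = (6, -7, 0) and DF = (0, -6, 6), so a normal is n = DE × DF = (-42, -36, -36).
Then n·(40, 29, -56) - (-540) = -168.
|n| = √(1764 + 1296 + 1296) = 66, so the distance is |-168|/66 = 28/11.

28/11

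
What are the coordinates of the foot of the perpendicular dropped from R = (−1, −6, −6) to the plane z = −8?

n = (0, 0, 1), |n|² = 1, and n·R − (-8) = 2.
t = 2/1 = 2, so the foot is R − t·n = (−1, −6, −6) − 2·(0, 0, 1) = (−1, −6, −8).

(-1, -6, -8)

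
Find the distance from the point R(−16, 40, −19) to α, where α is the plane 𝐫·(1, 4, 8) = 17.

d = |1·(-16) + 4·40 + 8·(-19) − 17| / √(1 + 16 + 64) = |-25| / 9 = 25/9.

25/9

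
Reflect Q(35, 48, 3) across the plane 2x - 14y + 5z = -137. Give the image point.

(43, -8, 23)

n = (2, -14, 5), |n|² = 225, n·Q − (-137) = -450, so t = -450/225 = -2.
Foot F = Q − (-2)·n = (39, 20, 13); the reflection is 2F − Q = (43, -8, 23).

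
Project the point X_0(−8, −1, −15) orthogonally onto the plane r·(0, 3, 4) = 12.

The perpendicular from X_0 has direction n = (0, 3, 4): r = (−8, −1, −15) + t(0, 3, 4).
Substitute into the plane: n·(X_0 + tn) = 12 gives -63 + 25t = 12, so t = 3.
Foot = (−8, −1, −15) + 3·(0, 3, 4) = (−8, 8, −3).

(-8, 8, -3)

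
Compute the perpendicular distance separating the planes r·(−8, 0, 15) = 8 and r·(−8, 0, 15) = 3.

With common normal n = (−8, 0, 15) (|n| = 17), the distance is |8 − 3|/|n| = 5/17.

5/17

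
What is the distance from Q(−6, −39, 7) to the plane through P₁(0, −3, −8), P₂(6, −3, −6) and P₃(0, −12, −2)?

3√14/2

P₁P₂ = (6, 0, 2) and P₁P₃ = (0, −9, 6), so a normal is n = P₁P₂ × P₁P₃ = (18, −36, −54).
Then n·(−6, −39, 7) − 540 = 378.
|n| = √(324 + 1296 + 2916) = 18√14, so the distance is |378|/(18√14) = 3√14/2.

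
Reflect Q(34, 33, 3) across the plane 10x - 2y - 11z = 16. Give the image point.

(14, 37, 25)

With n = (10, -2, -11), the signed offset is (n·Q − 16)/|n|² = 225/225 = 1.
Q' = Q − 2t·n = (34, 33, 3) − 2·(10, -2, -11) = (14, 37, 25).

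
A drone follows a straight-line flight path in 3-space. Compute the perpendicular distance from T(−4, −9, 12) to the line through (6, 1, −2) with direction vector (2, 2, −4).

2√3

Direction vector d = (2, 2, −4).
AP = (−10, −10, 14), and AP × d = (12, −12, 0).
|AP × d|² = 288 and |d|² = 24, so the distance is √(288/24) = √12 = 2√3.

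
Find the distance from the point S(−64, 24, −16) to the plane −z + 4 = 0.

20

n = (0, 0, −1); n·P − (-4) = 20; |n| = 1; distance = 20/1 = 20.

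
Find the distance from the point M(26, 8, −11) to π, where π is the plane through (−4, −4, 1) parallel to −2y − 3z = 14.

Parallel planes share the normal n = (0, −2, −3); since (−4, −4, 1) lies on the plane, its equation is −2y − 3z = 5.
Then n·(26, 8, −11) − 5 = 12.
|n| = √(0 + 4 + 9) = √13, so the distance is |12|/√13 = 12√13/13.

12/√13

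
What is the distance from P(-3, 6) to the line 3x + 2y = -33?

36√13/13

d = |3·(-3) + 2·6 − (-33)| / √(9 + 4) = |36|/√13 = 36/√13.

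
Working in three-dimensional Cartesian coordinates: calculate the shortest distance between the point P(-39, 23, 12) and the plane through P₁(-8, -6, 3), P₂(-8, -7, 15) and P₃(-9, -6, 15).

P₁P₂ = (0, -1, 12) and P₁P₃ = (-1, 0, 12), so a normal is n = P₁P₂ × P₁P₃ = (-12, -12, -1).
Then n·(-39, 23, 12) - 165 = 15.
|n| = √(144 + 144 + 1) = 17, so the distance is |15|/17 = 15/17.

15/17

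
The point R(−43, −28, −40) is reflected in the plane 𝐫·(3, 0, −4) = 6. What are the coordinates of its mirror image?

(-49, -28, -32)

n = (3, 0, −4), |n|² = 25, n·R − 6 = 25, so t = 25/25 = 1.
Foot F = R − 1·n = (−46, −28, −36); the reflection is 2F − R = (−49, −28, −32).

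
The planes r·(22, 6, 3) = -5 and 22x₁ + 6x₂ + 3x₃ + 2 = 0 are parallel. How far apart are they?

3/23

Both planes have normal n = (22, 6, 3), |n| = 23. Any point on the first plane is at distance |(-2) − (-5)|/|n| = 3/23 from the second.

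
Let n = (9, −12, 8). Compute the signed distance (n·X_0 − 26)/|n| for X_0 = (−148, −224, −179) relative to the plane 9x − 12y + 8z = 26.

-6

n·X_0 − 26 = -102.
|n| = 17, so the signed distance is -102/17 = -6.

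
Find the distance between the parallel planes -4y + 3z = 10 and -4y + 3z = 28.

With common normal n = (0, -4, 3) (|n| = 5), the distance is |10 − 28|/|n| = 18/5.

18/5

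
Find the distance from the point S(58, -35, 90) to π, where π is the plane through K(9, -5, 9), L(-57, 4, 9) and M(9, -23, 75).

KL = (-66, 9, 0) and KM = (0, -18, 66), so a normal is n = KL × KM = (594, 4356, 1188).
n = (594, 4356, 1188); n·P − (-5742) = -5346; |n| = 4554; distance = 5346/4554 = 27/23.

27/23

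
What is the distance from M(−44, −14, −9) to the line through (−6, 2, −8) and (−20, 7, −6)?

A direction vector is d = (−14, 5, 2).
AP = (−38, −16, −1), and AP × d = (−27, 90, −414).
|AP × d|² = 180225 and |d|² = 225, so the distance is √(180225/225) = √801 = 3√89.

3√89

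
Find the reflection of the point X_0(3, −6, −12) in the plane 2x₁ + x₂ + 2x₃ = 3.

n = (2, 1, 2), |n|² = 9, n·X_0 − 3 = -27, so t = -27/9 = -3.
Foot F = X_0 − (-3)·n = (9, −3, −6); the reflection is 2F − X_0 = (15, 0, 0).

(15, 0, 0)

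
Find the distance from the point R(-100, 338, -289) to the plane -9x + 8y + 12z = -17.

Normal vector n = (-9, 8, 12), and n·(-100, 338, -289) - (-17) = 153.
|n| = √(81 + 64 + 144) = 17, so the distance is |153|/17 = 9.

9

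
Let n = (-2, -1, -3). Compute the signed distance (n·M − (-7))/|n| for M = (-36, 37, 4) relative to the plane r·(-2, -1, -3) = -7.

15√14/7

n·M − (-7) = 30.
|n| = √14, so the signed distance is 15√14/7.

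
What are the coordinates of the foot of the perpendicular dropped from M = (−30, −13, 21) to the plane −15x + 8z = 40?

(0, -13, 5)

n = (−15, 0, 8), |n|² = 289, and n·M − 40 = 578.
t = 578/289 = 2, so the foot is M − t·n = (−30, −13, 21) − 2·(−15, 0, 8) = (0, −13, 5).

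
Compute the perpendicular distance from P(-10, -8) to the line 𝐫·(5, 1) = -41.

17√26/26

d = |5·(-10) + 1·(-8) − (-41)| / √(25 + 1) = |-17|/√26 = 17√26/26.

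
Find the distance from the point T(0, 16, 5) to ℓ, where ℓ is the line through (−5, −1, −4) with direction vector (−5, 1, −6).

Direction vector d = (−5, 1, −6).
AP = (5, 17, 9), and AP × d = (−111, −15, 90).
|AP × d|² = 20646 and |d|² = 62, so the distance is √(20646/62) = √333 = 3√37.

3√37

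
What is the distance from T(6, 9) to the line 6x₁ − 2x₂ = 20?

1/√10

d = |6·6 + (-2)·9 − 20| / √(36 + 4) = |-2|/(2√10) = 1/√10.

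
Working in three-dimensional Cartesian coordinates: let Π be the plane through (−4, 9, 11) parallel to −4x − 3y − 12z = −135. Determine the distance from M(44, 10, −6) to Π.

Parallel planes share the normal n = (−4, −3, −12); since (−4, 9, 11) lies on the plane, its equation is −4x − 3y − 12z = -143.
Then n·(44, 10, −6) − (−143) = 9.
|n| = √(16 + 9 + 144) = 13, so the distance is |9|/13 = 9/13.

9/13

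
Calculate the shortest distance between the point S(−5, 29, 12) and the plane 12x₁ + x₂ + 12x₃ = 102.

Normal vector n = (12, 1, 12), and n·(−5, 29, 12) − 102 = 11.
|n| = √(144 + 1 + 144) = 17, so the distance is |11|/17 = 11/17.

11/17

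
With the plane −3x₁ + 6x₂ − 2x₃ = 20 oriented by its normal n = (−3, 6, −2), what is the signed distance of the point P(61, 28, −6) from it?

n·P − 20 = -23.
|n| = 7, so the signed distance is -23/7.

-23/7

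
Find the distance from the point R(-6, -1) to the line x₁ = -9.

3

The normal to the line is n = (1, 0) with |n| = 1.
|n·R − (-9)| = |-6 − (-9)| = 3, so the distance is 3/1 = 3.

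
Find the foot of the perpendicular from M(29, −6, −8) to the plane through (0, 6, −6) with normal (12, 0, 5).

(5, -6, -18)

The perpendicular from M has direction n = (12, 0, 5): r = (29, −6, −8) + t(12, 0, 5).
Substitute into the plane: n·(M + tn) = -30 gives 308 + 169t = -30, so t = -2.
Foot = (29, −6, −8) + (-2)·(12, 0, 5) = (5, −6, −18).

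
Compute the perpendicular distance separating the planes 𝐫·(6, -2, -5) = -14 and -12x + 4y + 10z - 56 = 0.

14√65/65

Divide the second equation by -2 to match normals: 6x - 2y - 5z = -28.
Both planes have normal n = (6, -2, -5), |n| = √65. Any point on the first plane is at distance |(-28) − (-14)|/|n| = 14/√65 from the second.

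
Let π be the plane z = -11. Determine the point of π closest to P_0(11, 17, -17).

(11, 17, -11)

The perpendicular from P_0 has direction n = (0, 0, 1): r = (11, 17, -17) + λ(0, 0, 1).
Substitute into the plane: n·(P_0 + λn) = -11 gives -17 + 1λ = -11, so λ = 6.
Foot = (11, 17, -17) + 6·(0, 0, 1) = (11, 17, -11).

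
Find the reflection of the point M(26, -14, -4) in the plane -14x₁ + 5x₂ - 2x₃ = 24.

With n = (-14, 5, -2), the signed offset is (n·M − 24)/|n|² = -450/225 = -2.
M' = M − 2t·n = (26, -14, -4) − (-4)·(-14, 5, -2) = (-30, 6, -12).

(-30, 6, -12)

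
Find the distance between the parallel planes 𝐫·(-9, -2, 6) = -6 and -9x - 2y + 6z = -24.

Both planes have normal n = (-9, -2, 6), |n| = 11. Any point on the first plane is at distance |(-24) − (-6)|/|n| = 18/11 from the second.

18/11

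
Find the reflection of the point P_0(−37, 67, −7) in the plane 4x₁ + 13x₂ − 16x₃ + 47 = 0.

With n = (4, 13, −16), the signed offset is (n·P_0 − (-47))/|n|² = 882/441 = 2.
P_0' = P_0 − 2t·n = (−37, 67, −7) − 4·(4, 13, −16) = (−53, 15, 57).

(-53, 15, 57)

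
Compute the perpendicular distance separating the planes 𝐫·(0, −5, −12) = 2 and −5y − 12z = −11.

1

Both planes have normal n = (0, −5, −12), |n| = 13. Any point on the first plane is at distance |(-11) − 2|/|n| = 13/13 = 1 from the second.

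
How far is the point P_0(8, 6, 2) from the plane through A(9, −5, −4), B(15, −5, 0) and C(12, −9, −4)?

7√61/61

AB = (6, 0, 4) and AC = (3, −4, 0), so a normal is n = AB × AC = (16, 12, −24).
Then n·(8, 6, 2) − 180 = −28.
|n| = √(256 + 144 + 576) = 4√61, so the distance is |-28|/(4√61) = 7√61/61.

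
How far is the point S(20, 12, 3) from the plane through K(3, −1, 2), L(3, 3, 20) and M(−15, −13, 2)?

KL = (0, 4, 18) and KM = (−18, −12, 0), so a normal is n = KL × KM = (216, −324, 72).
Then n·(20, 12, 3) − 1116 = −468.
|n| = √(46656 + 104976 + 5184) = 396, so the distance is |-468|/396 = 13/11.

13/11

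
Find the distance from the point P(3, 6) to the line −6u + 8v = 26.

2/5

d = |(-6)·3 + 8·6 − 26| / √(36 + 64) = |4|/10 = 2/5.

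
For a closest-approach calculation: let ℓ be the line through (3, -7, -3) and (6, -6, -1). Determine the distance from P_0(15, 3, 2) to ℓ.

A direction vector is d = (3, 1, 2).
AP = (12, 10, 5), and AP × d = (15, -9, -18).
|AP × d|² = 630 and |d|² = 14, so the distance is √(630/14) = √45 = 3√5.

3√5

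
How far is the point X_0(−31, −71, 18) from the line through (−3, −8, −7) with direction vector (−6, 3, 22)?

Direction vector d = (−6, 3, 22).
AP = (−28, −63, 25); AP·d = 529, |AP|² = 5378, |d|² = 529.
distance² = |AP|² − (AP·d)²/|d|² = 5378 − 279841/529 = 4849, so the distance is √4849.

√4849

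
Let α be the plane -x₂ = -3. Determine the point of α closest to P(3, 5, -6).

n = (0, -1, 0), |n|² = 1, and n·P − (-3) = -2.
t = -2/1 = -2, so the foot is P − t·n = (3, 5, -6) − (-2)·(0, -1, 0) = (3, 3, -6).

(3, 3, -6)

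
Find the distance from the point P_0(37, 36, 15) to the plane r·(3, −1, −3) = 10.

20√19/19

Normal vector n = (3, −1, −3), and n·(37, 36, 15) − 10 = 20.
|n| = √(9 + 1 + 9) = √19, so the distance is |20|/√19 = 20/√19.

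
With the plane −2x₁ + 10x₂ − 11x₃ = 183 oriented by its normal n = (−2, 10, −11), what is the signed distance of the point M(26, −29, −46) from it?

-19/15

n·M − 183 = -19.
|n| = 15, so the signed distance is -19/15.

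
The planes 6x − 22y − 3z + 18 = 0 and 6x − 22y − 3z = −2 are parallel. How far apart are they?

Both planes have normal n = (6, −22, −3), |n| = 23. Any point on the first plane is at distance |(-2) − (-18)|/|n| = 16/23 from the second.

16/23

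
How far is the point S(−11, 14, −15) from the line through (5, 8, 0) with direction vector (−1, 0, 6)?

Direction vector d = (−1, 0, 6).
AP = (−16, 6, −15); AP·d = -74, |AP|² = 517, |d|² = 37.
distance² = |AP|² − (AP·d)²/|d|² = 517 − 5476/37 = 369, so the distance is 3√41.

3√41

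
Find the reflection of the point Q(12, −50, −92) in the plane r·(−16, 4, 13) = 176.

With n = (−16, 4, 13), the signed offset is (n·Q − 176)/|n|² = -1764/441 = -4.
Q' = Q − 2t·n = (12, −50, −92) − (-8)·(−16, 4, 13) = (−116, −18, 12).

(-116, -18, 12)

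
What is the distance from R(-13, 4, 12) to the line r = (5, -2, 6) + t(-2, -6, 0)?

6√11

Direction vector d = (-2, -6, 0).
AP = (-18, 6, 6), and AP × d = (36, -12, 120).
|AP × d|² = 15840 and |d|² = 40, so the distance is √(15840/40) = √396 = 6√11.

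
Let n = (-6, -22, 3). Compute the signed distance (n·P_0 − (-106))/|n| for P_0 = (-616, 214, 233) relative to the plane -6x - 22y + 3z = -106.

n·P_0 − (-106) = -207.
|n| = 23, so the signed distance is -207/23 = -9.

-9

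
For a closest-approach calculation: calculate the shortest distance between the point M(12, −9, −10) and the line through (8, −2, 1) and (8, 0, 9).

A direction vector is d = (0, 2, 8).
AP = (4, −7, −11), and AP × d = (−34, −32, 8).
|AP × d|² = 2244 and |d|² = 68, so the distance is √(2244/68) = √33.

√33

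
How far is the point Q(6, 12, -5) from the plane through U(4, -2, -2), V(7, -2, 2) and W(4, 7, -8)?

UV = (3, 0, 4) and UW = (0, 9, -6), so a normal is n = UV × UW = (-36, 18, 27).
d = |(-36)·6 + 18·12 + 27·(-5) − (-234)| / √(1296 + 324 + 729) = |99| / (9√29) = 11√29/29.

11√29/29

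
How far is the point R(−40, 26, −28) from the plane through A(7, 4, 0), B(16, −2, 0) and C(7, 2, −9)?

28/11

AB = (9, −6, 0) and AC = (0, −2, −9), so a normal is n = AB × AC = (54, 81, −18).
d = |54·(-40) + 81·26 + (-18)·(-28) − 702| / √(2916 + 6561 + 324) = |-252| / 99 = 28/11.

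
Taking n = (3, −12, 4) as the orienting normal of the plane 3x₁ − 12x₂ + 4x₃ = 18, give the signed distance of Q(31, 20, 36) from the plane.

-21/13

n·Q − 18 = -21.
|n| = 13, so the signed distance is -21/13.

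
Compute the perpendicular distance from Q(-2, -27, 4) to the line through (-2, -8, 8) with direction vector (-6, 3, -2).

Direction vector d = (-6, 3, -2).
AP = (0, -19, -4); AP·d = -49, |AP|² = 377, |d|² = 49.
distance² = |AP|² − (AP·d)²/|d|² = 377 − 2401/49 = 328, so the distance is 2√82.

2√82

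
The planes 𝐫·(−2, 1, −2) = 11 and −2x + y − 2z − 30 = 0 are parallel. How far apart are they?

19/3

With common normal n = (−2, 1, −2) (|n| = 3), the distance is |11 − 30|/|n| = 19/3.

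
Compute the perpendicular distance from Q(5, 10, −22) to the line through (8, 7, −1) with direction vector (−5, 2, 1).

3√51

Direction vector d = (−5, 2, 1).
AP = (−3, 3, −21), and AP × d = (45, 108, 9).
|AP × d|² = 13770 and |d|² = 30, so the distance is √(13770/30) = √459 = 3√51.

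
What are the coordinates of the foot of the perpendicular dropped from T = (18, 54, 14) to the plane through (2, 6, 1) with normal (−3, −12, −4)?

n = (−3, −12, −4), |n|² = 169, and n·T − (-82) = -676.
t = -676/169 = -4, so the foot is T − t·n = (18, 54, 14) − (-4)·(−3, −12, −4) = (6, 6, −2).

(6, 6, -2)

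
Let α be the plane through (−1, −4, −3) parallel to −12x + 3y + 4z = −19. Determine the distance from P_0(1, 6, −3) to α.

Parallel planes share the normal n = (−12, 3, 4); since (−1, −4, −3) lies on the plane, its equation is −12x + 3y + 4z = -12.
Then n·(1, 6, −3) − (−12) = 6.
|n| = √(144 + 9 + 16) = 13, so the distance is |6|/13 = 6/13.

6/13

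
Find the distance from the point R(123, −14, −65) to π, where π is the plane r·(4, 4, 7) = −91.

8

Normal vector n = (4, 4, 7), and n·(123, −14, −65) − (−91) = 72.
|n| = √(16 + 16 + 49) = 9, so the distance is |72|/9 = 8.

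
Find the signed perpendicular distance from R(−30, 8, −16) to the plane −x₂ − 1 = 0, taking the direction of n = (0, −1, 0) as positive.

-9

n·R − 1 = -9.
|n| = 1, so the signed distance is -9/1 = -9.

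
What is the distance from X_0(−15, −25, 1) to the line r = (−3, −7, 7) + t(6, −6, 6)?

Direction vector d = (6, −6, 6).
AP = (−12, −18, −6), and AP × d = (−144, 36, 180).
|AP × d|² = 54432 and |d|² = 108, so the distance is √(54432/108) = √504 = 6√14.

6√14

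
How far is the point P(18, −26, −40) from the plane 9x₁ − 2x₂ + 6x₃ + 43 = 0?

17/11

Normal vector n = (9, −2, 6), and n·(18, −26, −40) − (−43) = 17.
|n| = √(81 + 4 + 36) = 11, so the distance is |17|/11 = 17/11.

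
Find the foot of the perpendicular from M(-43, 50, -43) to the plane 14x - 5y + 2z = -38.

n = (14, -5, 2), |n|² = 225, and n·M − (-38) = -900.
t = -900/225 = -4, so the foot is M − t·n = (-43, 50, -43) − (-4)·(14, -5, 2) = (13, 30, -35).

(13, 30, -35)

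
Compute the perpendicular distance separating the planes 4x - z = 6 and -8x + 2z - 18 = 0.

15/√17

Divide the second equation by -2 to match normals: 4x - z = -9.
Both planes have normal n = (4, 0, -1), |n| = √17. Any point on the first plane is at distance |(-9) − 6|/|n| = 15/√17 = 15√17/17 from the second.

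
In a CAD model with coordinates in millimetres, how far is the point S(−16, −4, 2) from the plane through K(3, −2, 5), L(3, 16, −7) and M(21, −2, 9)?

1/11

KL = (0, 18, −12) and KM = (18, 0, 4), so a normal is n = KL × KM = (72, −216, −324).
d = |72·(-16) + (-216)·(-4) + (-324)·2 − (-972)| / √(5184 + 46656 + 104976) = |36| / 396 = 1/11.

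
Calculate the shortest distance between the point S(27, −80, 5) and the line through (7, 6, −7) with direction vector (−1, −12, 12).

2√829

Direction vector d = (−1, −12, 12).
AP = (20, −86, 12), and AP × d = (−888, −252, −326).
|AP × d|² = 958324 and |d|² = 289, so the distance is √(958324/289) = √3316 = 2√829.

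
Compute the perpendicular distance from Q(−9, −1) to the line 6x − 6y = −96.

The normal to the line is n = (6, −6) with |n| = 6√2.
|n·Q − (-96)| = |-48 − (-96)| = 48, so the distance is 48/(6√2) = 4√2.

4√2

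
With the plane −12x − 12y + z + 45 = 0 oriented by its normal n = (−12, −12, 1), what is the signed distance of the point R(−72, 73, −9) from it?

24/17

n·R − (-45) = 24.
|n| = 17, so the signed distance is 24/17.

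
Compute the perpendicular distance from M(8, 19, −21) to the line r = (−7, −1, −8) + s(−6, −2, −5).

Direction vector d = (−6, −2, −5).
AP = (15, 20, −13); AP·d = -65, |AP|² = 794, |d|² = 65.
distance² = |AP|² − (AP·d)²/|d|² = 794 − 4225/65 = 729, so the distance is 27.

27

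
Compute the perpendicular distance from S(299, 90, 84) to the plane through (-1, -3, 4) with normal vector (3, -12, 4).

8

The plane has equation n·(r − (-1, -3, 4)) = 0, i.e. n·r = 49.
d = |3·299 + (-12)·90 + 4·84 − 49| / √(9 + 144 + 16) = |104| / 13 = 8.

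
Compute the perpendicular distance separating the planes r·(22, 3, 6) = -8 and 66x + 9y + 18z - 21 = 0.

15/23

Divide the second equation by 3 to match normals: 22x + 3y + 6z = 7.
With common normal n = (22, 3, 6) (|n| = 23), the distance is |(-8) − 7|/|n| = 15/23.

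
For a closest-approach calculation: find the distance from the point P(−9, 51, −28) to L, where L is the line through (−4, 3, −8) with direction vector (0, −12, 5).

5

Direction vector d = (0, −12, 5).
AP = (−5, 48, −20); AP·d = -676, |AP|² = 2729, |d|² = 169.
distance² = |AP|² − (AP·d)²/|d|² = 2729 − 456976/169 = 25, so the distance is 5.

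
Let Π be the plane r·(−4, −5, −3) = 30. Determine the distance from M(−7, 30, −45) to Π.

d = |(-4)·(-7) + (-5)·30 + (-3)·(-45) − 30| / √(16 + 25 + 9) = |-17| / (5√2) = 17/(5√2).

17/(5√2)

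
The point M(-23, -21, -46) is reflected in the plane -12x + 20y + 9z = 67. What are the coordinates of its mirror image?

With n = (-12, 20, 9), the signed offset is (n·M − 67)/|n|² = -625/625 = -1.
M' = M − 2t·n = (-23, -21, -46) − (-2)·(-12, 20, 9) = (-47, 19, -28).

(-47, 19, -28)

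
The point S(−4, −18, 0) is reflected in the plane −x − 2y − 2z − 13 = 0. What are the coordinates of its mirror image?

With n = (−1, −2, −2), the signed offset is (n·S − 13)/|n|² = 27/9 = 3.
S' = S − 2t·n = (−4, −18, 0) − 6·(−1, −2, −2) = (2, −6, 12).

(2, -6, 12)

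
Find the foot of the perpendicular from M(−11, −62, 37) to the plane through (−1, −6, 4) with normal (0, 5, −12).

The perpendicular from M has direction n = (0, 5, −12): r = (−11, −62, 37) + μ(0, 5, −12).
Substitute into the plane: n·(M + μn) = -78 gives -754 + 169μ = -78, so μ = 4.
Foot = (−11, −62, 37) + 4·(0, 5, −12) = (−11, −42, −11).

(-11, -42, -11)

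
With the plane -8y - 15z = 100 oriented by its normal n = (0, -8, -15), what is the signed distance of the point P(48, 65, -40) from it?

-20/17

n·P − 100 = -20.
|n| = 17, so the signed distance is -20/17.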